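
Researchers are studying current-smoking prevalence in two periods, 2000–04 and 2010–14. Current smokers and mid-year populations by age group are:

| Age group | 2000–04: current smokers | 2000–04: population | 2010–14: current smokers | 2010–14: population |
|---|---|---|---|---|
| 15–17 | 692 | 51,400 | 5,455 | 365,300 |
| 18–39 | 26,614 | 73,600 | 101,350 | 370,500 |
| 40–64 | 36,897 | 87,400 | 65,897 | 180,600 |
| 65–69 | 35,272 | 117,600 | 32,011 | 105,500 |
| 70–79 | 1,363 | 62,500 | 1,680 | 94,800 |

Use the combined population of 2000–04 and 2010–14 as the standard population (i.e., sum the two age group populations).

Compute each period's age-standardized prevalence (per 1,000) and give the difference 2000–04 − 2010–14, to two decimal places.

35.59

Age-specific rates per 1,000 for 2000–04: 13.463, 361.603, 422.162, 299.932, 21.808.
For 2010–14: 14.933, 273.549, 364.878, 303.422, 17.722.
Combined standard total = 1,509,200; weights = 0.2761, 0.2943, 0.1776, 0.1478, 0.1042.
2000–04: 0.2761×13.463 + 0.2943×361.603 + 0.1776×422.162 + 0.1478×299.932 + 0.1042×21.808 = 231.7008 per 1,000.
2010–14: 0.2761×14.933 + 0.2943×273.549 + 0.1776×364.878 + 0.1478×303.422 + 0.1042×17.722 = 196.1133 per 1,000.
Difference = 231.7008 − 196.1133 = 35.5875.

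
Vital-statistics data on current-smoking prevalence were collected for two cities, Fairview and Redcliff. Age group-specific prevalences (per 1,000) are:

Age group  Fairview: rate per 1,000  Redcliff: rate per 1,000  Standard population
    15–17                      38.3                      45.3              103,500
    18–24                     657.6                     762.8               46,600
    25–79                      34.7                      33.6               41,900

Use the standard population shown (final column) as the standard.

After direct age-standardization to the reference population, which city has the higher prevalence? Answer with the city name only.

Standard total = 192,000; weights = 0.5391, 0.2427, 0.2182.
Fairview: 0.5391×38.3 + 0.2427×657.6 + 0.2182×34.7 = 187.8236 per 1,000.
Redcliff: 0.5391×45.3 + 0.2427×762.8 + 0.2182×33.6 = 216.8899 per 1,000.

Redcliff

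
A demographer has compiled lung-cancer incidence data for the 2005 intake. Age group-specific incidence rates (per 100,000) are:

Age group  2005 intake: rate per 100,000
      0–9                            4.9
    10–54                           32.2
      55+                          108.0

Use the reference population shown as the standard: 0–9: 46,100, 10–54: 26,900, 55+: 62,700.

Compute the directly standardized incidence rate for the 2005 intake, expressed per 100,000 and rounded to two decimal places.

Standard total = 135,700; weights = 0.3397, 0.1982, 0.4620.
Standardized rate: 0.3397×4.9 + 0.1982×32.2 + 0.4620×108.0 = 57.9489 per 100,000.

57.95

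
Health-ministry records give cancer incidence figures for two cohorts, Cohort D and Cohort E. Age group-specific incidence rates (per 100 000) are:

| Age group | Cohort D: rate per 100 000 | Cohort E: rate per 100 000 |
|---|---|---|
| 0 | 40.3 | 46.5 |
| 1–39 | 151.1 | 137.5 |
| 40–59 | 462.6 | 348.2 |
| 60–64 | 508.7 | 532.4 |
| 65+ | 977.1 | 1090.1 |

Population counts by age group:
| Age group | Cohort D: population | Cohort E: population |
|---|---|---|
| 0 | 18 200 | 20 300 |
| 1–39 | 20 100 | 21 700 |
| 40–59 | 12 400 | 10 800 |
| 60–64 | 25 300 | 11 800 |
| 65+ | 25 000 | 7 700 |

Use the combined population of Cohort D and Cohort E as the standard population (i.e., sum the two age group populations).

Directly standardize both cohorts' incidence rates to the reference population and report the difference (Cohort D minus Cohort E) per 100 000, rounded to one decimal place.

Combined standard total = 173 300; weights = 0.2222, 0.2412, 0.1339, 0.2141, 0.1887.
Cohort D: 0.2222×40.3 + 0.2412×151.1 + 0.1339×462.6 + 0.2141×508.7 + 0.1887×977.1 = 400.5989 per 100 000.
Cohort E: 0.2222×46.5 + 0.2412×137.5 + 0.1339×348.2 + 0.2141×532.4 + 0.1887×1090.1 = 409.7767 per 100 000.
Difference = 400.5989 − 409.7767 = -9.1778.

-9.2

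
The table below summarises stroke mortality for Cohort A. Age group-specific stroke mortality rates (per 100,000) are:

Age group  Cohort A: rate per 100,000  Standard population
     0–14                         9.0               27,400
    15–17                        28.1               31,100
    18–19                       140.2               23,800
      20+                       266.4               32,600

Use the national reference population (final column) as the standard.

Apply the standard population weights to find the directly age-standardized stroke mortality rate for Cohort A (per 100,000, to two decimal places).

114.38

Standard total = 114,900; weights = 0.2385, 0.2707, 0.2071, 0.2837.
Standardized rate: 0.2385×9.0 + 0.2707×28.1 + 0.2071×140.2 + 0.2837×266.4 = 114.3769 per 100,000.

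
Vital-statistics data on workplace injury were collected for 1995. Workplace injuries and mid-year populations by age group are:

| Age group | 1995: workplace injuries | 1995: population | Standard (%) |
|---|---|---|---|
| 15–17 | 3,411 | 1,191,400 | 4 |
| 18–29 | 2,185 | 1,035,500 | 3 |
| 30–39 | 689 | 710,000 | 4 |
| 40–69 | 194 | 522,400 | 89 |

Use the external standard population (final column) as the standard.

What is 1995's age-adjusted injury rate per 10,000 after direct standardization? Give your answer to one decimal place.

5.5

Age-specific rates per 10,000 for 1995: 28.63, 21.10, 9.70, 3.71.
Standard weights: 0.04, 0.03, 0.04, 0.89.
Standardized rate: 0.0400×28.63 + 0.0300×21.10 + 0.0400×9.70 + 0.8900×3.71 = 5.4715 per 10,000.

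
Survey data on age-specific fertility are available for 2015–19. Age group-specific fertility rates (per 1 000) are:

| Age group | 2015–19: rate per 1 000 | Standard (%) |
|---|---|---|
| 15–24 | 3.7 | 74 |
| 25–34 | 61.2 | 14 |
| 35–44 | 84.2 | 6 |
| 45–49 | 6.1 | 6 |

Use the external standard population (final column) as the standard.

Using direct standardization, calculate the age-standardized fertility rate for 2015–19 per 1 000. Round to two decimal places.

Standard weights: 0.74, 0.14, 0.06, 0.06.
Standardized rate: 0.7400×3.7 + 0.1400×61.2 + 0.0600×84.2 + 0.0600×6.1 = 16.7240 per 1 000.

16.72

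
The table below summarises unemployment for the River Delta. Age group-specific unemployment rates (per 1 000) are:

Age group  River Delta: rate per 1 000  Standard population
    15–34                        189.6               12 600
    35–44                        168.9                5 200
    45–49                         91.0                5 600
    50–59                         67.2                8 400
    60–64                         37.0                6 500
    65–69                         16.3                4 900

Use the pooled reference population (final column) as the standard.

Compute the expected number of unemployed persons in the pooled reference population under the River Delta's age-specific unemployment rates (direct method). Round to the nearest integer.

4662

Expected unemployed persons = Σ (standard pop × age-specific rate ÷ 1 000)
= 12 600×189.6/1 000 + 5 200×168.9/1 000 + 5 600×91.0/1 000 + 8 400×67.2/1 000 + 6 500×37.0/1 000 + 4 900×16.3/1 000
= 2388.96 + 878.28 + 509.60 + 564.48 + 240.50 + 79.87 = 4661.69.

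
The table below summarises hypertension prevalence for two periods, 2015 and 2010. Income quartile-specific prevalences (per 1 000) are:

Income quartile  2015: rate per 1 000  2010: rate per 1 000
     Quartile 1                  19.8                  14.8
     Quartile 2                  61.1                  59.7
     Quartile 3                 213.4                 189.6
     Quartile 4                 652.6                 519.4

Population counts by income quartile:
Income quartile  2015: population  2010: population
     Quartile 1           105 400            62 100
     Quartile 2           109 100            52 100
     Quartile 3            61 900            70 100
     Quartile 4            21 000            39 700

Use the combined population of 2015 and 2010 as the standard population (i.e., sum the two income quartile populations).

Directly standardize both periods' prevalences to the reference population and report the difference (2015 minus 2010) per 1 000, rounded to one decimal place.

Combined standard total = 521 400; weights = 0.3213, 0.3092, 0.2532, 0.1164.
2015: 0.3213×19.8 + 0.3092×61.1 + 0.2532×213.4 + 0.1164×652.6 = 155.2502 per 1 000.
2010: 0.3213×14.8 + 0.3092×59.7 + 0.2532×189.6 + 0.1164×519.4 = 131.6790 per 1 000.
Difference = 155.2502 − 131.6790 = 23.5712.

23.6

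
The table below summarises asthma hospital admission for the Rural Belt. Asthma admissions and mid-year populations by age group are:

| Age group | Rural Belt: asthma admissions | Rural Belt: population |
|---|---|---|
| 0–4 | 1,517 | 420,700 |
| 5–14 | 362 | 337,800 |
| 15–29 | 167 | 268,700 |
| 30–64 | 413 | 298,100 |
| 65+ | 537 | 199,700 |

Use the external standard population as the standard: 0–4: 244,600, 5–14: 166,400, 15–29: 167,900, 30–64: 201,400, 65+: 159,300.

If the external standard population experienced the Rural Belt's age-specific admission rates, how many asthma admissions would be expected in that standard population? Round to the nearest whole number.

Age-specific rates per 10,000 for the Rural Belt: 36.06, 10.72, 6.22, 13.85, 26.89.
Expected asthma admissions = Σ (standard pop × age-specific rate ÷ 10,000)
= 244,600×36.06/10,000 + 166,400×10.72/10,000 + 167,900×6.22/10,000 + 201,400×13.85/10,000 + 159,300×26.89/10,000
= 882.00 + 178.32 + 104.35 + 279.03 + 428.36 = 1872.07.

1872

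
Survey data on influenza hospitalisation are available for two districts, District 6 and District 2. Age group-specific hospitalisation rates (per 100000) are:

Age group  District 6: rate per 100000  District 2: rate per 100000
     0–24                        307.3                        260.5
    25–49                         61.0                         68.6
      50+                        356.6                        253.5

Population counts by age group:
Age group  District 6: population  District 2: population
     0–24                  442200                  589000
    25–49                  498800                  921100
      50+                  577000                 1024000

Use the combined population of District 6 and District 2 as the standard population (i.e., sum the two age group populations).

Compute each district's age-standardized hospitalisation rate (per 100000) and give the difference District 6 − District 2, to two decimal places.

Combined standard total = 4052100; weights = 0.2545, 0.3504, 0.3951.
District 6: 0.2545×307.3 + 0.3504×61.0 + 0.3951×356.6 = 240.4724 per 100000.
District 2: 0.2545×260.5 + 0.3504×68.6 + 0.3951×253.5 = 190.4904 per 100000.
Difference = 240.4724 − 190.4904 = 49.9820.

49.98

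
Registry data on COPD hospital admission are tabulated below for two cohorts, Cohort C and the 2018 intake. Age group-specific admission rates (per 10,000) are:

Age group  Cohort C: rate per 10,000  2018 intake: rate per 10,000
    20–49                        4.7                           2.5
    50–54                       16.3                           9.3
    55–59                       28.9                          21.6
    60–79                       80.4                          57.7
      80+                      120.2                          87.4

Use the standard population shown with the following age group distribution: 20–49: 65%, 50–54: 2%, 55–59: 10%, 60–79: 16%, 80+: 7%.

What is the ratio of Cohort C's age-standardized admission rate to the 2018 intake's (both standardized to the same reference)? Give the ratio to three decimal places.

1.426

Standard weights: 0.65, 0.02, 0.10, 0.16, 0.07.
Cohort C: 0.6500×4.7 + 0.0200×16.3 + 0.1000×28.9 + 0.1600×80.4 + 0.0700×120.2 = 27.5490 per 10,000.
The 2018 intake: 0.6500×2.5 + 0.0200×9.3 + 0.1000×21.6 + 0.1600×57.7 + 0.0700×87.4 = 19.3210 per 10,000.
Ratio = 27.5490 ÷ 19.3210 = 1.42586.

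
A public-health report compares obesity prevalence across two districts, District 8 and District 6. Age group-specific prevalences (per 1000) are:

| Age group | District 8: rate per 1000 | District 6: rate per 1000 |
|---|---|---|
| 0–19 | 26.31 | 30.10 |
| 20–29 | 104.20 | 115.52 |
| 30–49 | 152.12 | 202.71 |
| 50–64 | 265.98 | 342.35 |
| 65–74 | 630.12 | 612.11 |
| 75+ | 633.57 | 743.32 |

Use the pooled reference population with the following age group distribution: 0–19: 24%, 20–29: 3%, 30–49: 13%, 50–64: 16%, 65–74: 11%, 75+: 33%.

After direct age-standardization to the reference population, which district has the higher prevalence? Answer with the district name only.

District 6

Standard weights: 0.24, 0.03, 0.13, 0.16, 0.11, 0.33.
District 8: 0.2400×26.31 + 0.0300×104.20 + 0.1300×152.12 + 0.1600×265.98 + 0.1100×630.12 + 0.3300×633.57 = 350.1641 per 1000.
District 6: 0.2400×30.10 + 0.0300×115.52 + 0.1300×202.71 + 0.1600×342.35 + 0.1100×612.11 + 0.3300×743.32 = 404.4456 per 1000.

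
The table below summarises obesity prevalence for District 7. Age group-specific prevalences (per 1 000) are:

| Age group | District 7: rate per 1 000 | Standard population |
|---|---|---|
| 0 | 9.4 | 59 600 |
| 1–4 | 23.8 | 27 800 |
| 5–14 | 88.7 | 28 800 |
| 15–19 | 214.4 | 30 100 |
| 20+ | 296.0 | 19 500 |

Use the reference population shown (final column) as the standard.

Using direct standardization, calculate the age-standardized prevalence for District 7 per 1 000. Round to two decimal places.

Standard total = 165 800; weights = 0.3595, 0.1677, 0.1737, 0.1815, 0.1176.
Standardized rate: 0.3595×9.4 + 0.1677×23.8 + 0.1737×88.7 + 0.1815×214.4 + 0.1176×296.0 = 96.5131 per 1 000.

96.51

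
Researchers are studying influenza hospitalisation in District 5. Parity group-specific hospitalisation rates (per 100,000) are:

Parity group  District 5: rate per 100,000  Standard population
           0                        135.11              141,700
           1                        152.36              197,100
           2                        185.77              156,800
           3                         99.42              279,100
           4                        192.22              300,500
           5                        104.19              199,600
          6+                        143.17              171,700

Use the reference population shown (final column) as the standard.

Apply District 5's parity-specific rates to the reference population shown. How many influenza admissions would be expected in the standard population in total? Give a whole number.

2092

Expected influenza admissions = Σ (standard pop × parity-specific rate ÷ 100,000)
= 141,700×135.11/100,000 + 197,100×152.36/100,000 + 156,800×185.77/100,000 + 279,100×99.42/100,000 + 300,500×192.22/100,000 + 199,600×104.19/100,000 + 171,700×143.17/100,000
= 191.45 + 300.30 + 291.29 + 277.48 + 577.62 + 207.96 + 245.82 = 2091.93.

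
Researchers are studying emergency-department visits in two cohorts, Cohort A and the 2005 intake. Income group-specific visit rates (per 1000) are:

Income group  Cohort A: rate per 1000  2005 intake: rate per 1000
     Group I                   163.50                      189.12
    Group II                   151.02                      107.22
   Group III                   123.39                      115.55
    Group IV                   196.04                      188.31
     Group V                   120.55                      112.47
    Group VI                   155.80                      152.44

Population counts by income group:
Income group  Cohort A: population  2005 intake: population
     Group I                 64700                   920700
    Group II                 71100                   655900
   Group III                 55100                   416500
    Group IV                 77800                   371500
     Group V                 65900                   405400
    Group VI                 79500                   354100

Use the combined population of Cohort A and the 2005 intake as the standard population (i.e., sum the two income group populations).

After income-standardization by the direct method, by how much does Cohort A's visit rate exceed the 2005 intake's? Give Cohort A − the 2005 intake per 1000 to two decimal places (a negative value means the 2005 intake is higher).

Combined standard total = 3538200; weights = 0.2785, 0.2055, 0.1333, 0.1270, 0.1332, 0.1225.
Cohort A: 0.2785×163.50 + 0.2055×151.02 + 0.1333×123.39 + 0.1270×196.04 + 0.1332×120.55 + 0.1225×155.80 = 153.0569 per 1000.
The 2005 intake: 0.2785×189.12 + 0.2055×107.22 + 0.1333×115.55 + 0.1270×188.31 + 0.1332×112.47 + 0.1225×152.44 = 147.6779 per 1000.
Difference = 153.0569 − 147.6779 = 5.3790.

5.38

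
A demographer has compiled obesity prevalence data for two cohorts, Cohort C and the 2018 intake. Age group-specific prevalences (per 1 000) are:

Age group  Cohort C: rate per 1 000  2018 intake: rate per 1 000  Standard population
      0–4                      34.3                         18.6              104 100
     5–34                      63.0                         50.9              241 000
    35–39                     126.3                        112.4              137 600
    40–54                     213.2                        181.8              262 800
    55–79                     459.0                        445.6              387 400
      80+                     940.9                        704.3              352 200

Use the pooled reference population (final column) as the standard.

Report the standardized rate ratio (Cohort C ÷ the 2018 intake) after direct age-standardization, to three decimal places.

1.207

Standard total = 1 485 100; weights = 0.0701, 0.1623, 0.0927, 0.1770, 0.2609, 0.2372.
Cohort C: 0.0701×34.3 + 0.1623×63.0 + 0.0927×126.3 + 0.1770×213.2 + 0.2609×459.0 + 0.2372×940.9 = 404.9310 per 1 000.
The 2018 intake: 0.0701×18.6 + 0.1623×50.9 + 0.0927×112.4 + 0.1770×181.8 + 0.2609×445.6 + 0.2372×704.3 = 335.4160 per 1 000.
Ratio = 404.9310 ÷ 335.4160 = 1.20725.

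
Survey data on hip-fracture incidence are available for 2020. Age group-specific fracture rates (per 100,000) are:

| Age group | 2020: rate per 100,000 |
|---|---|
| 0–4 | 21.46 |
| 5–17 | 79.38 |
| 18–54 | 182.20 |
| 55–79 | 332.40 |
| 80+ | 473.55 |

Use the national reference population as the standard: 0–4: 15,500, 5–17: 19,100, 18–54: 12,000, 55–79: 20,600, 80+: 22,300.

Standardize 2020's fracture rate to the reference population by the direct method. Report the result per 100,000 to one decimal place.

Standard total = 89,500; weights = 0.1732, 0.2134, 0.1341, 0.2302, 0.2492.
Standardized rate: 0.1732×21.46 + 0.2134×79.38 + 0.1341×182.20 + 0.2302×332.40 + 0.2492×473.55 = 239.5843 per 100,000.

239.6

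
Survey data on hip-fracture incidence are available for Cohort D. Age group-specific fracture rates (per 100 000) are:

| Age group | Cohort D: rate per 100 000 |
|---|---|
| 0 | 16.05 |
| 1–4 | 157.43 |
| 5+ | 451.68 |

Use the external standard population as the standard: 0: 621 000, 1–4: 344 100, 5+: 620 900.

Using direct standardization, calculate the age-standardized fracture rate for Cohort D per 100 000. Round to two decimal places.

217.27

Standard total = 1 586 000; weights = 0.3916, 0.2170, 0.3915.
Standardized rate: 0.3916×16.05 + 0.2170×157.43 + 0.3915×451.68 = 217.2679 per 100 000.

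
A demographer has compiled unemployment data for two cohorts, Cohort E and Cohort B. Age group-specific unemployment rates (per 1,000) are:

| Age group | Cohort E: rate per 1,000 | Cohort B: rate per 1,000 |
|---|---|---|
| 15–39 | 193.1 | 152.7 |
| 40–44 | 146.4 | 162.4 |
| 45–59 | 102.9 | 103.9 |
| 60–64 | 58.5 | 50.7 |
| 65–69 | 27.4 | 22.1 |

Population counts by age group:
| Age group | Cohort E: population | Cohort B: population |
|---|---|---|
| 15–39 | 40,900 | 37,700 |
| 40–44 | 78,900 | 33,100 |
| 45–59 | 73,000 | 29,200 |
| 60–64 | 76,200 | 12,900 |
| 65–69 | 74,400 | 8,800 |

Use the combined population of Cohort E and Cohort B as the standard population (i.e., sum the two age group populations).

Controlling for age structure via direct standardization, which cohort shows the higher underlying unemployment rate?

Combined standard total = 465,100; weights = 0.1690, 0.2408, 0.2197, 0.1916, 0.1789.
Cohort E: 0.1690×193.1 + 0.2408×146.4 + 0.2197×102.9 + 0.1916×58.5 + 0.1789×27.4 = 106.6069 per 1,000.
Cohort B: 0.1690×152.7 + 0.2408×162.4 + 0.2197×103.9 + 0.1916×50.7 + 0.1789×22.1 = 101.4098 per 1,000.
The crude rates (97.43 vs 123.37) would put Cohort B higher, but that reflects its age composition; once standardized to a common age structure, Cohort E has the higher underlying rate.

Cohort E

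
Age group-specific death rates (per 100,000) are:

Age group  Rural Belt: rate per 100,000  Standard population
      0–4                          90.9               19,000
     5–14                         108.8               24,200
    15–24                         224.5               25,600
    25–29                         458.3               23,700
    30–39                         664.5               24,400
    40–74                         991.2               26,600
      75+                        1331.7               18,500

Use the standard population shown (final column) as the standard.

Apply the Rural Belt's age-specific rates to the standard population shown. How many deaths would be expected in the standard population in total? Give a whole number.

Expected deaths = Σ (standard pop × age-specific rate ÷ 100,000)
= 19,000×90.9/100,000 + 24,200×108.8/100,000 + 25,600×224.5/100,000 + 23,700×458.3/100,000 + 24,400×664.5/100,000 + 26,600×991.2/100,000 + 18,500×1331.7/100,000
= 17.27 + 26.33 + 57.47 + 108.62 + 162.14 + 263.66 + 246.36 = 881.85.

882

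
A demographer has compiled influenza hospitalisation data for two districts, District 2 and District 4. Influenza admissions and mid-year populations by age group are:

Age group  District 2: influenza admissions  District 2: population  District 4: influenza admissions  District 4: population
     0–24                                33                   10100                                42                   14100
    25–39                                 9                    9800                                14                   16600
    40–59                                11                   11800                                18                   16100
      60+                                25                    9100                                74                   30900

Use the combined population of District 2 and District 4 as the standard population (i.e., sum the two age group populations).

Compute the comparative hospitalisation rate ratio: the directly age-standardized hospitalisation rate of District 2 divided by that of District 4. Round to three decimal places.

Age-specific rates per 100000 for District 2: 326.73, 91.84, 93.22, 274.73.
For District 4: 297.87, 84.34, 111.80, 239.48.
Combined standard total = 118500; weights = 0.2042, 0.2228, 0.2354, 0.3376.
District 2: 0.2042×326.73 + 0.2228×91.84 + 0.2354×93.22 + 0.3376×274.73 = 201.8673 per 100000.
District 4: 0.2042×297.87 + 0.2228×84.34 + 0.2354×111.80 + 0.3376×239.48 = 186.7811 per 100000.
Ratio = 201.8673 ÷ 186.7811 = 1.08077.

1.081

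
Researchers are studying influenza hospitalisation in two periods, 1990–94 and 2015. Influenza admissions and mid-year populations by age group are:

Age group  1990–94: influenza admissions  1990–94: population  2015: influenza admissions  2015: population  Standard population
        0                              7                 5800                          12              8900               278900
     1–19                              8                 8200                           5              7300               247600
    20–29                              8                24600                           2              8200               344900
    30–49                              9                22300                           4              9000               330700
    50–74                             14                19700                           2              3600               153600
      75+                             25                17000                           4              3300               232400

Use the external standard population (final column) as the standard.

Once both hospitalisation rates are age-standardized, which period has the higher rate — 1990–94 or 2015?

Age-specific rates per 100000 for 1990–94: 120.69, 97.56, 32.52, 40.36, 71.07, 147.06.
For 2015: 134.83, 68.49, 24.39, 44.44, 55.56, 121.21.
Standard total = 1588100; weights = 0.1756, 0.1559, 0.2172, 0.2082, 0.0967, 0.1463.
1990–94: 0.1756×120.69 + 0.1559×97.56 + 0.2172×32.52 + 0.2082×40.36 + 0.0967×71.07 + 0.1463×147.06 = 80.2667 per 100000.
2015: 0.1756×134.83 + 0.1559×68.49 + 0.2172×24.39 + 0.2082×44.44 + 0.0967×55.56 + 0.1463×121.21 = 72.0209 per 100000.

1990–94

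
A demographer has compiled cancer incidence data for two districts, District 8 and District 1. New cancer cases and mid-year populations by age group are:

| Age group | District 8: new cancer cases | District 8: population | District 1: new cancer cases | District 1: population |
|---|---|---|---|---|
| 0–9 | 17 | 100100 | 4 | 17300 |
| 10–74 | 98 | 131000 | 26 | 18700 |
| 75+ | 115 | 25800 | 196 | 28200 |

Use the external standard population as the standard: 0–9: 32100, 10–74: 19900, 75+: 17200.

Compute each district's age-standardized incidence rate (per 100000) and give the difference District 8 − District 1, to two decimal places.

Age-specific rates per 100000 for District 8: 16.98, 74.81, 445.74.
For District 1: 23.12, 139.04, 695.04.
Standard total = 69200; weights = 0.4639, 0.2876, 0.2486.
District 8: 0.4639×16.98 + 0.2876×74.81 + 0.2486×445.74 = 140.1810 per 100000.
District 1: 0.4639×23.12 + 0.2876×139.04 + 0.2486×695.04 = 223.4632 per 100000.
Difference = 140.1810 − 223.4632 = -83.2822.

-83.28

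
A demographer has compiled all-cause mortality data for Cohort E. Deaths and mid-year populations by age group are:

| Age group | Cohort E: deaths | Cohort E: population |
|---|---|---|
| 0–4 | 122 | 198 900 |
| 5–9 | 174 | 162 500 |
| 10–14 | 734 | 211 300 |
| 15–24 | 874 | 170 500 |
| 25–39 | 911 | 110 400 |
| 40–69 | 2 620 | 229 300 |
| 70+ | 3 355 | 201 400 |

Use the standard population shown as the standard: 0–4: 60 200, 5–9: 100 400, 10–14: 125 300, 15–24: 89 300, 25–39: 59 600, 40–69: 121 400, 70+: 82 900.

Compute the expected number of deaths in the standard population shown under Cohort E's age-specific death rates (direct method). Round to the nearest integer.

4297

Age-specific rates per 1 000 for Cohort E: 0.613, 1.071, 3.474, 5.126, 8.252, 11.426, 16.658.
Expected deaths = Σ (standard pop × age-specific rate ÷ 1 000)
= 60 200×0.613/1 000 + 100 400×1.071/1 000 + 125 300×3.474/1 000 + 89 300×5.126/1 000 + 59 600×8.252/1 000 + 121 400×11.426/1 000 + 82 900×16.658/1 000
= 36.93 + 107.51 + 435.26 + 457.76 + 491.81 + 1387.13 + 1380.98 = 4297.36.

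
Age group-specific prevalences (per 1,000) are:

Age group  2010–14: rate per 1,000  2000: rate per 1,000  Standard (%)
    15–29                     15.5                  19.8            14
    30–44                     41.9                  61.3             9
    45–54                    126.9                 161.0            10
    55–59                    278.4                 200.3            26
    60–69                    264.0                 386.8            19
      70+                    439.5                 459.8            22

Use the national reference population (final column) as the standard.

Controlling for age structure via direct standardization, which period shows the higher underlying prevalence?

2000

Standard weights: 0.14, 0.09, 0.10, 0.26, 0.19, 0.22.
2010–14: 0.1400×15.5 + 0.0900×41.9 + 0.1000×126.9 + 0.2600×278.4 + 0.1900×264.0 + 0.2200×439.5 = 237.8650 per 1,000.
2000: 0.1400×19.8 + 0.0900×61.3 + 0.1000×161.0 + 0.2600×200.3 + 0.1900×386.8 + 0.2200×459.8 = 251.1150 per 1,000.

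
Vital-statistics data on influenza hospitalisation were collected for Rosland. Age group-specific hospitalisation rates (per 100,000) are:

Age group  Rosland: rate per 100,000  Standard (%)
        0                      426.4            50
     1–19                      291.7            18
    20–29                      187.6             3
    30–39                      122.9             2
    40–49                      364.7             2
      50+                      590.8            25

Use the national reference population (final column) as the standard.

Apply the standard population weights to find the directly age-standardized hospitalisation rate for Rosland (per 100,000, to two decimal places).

Standard weights: 0.50, 0.18, 0.03, 0.02, 0.02, 0.25.
Standardized rate: 0.5000×426.4 + 0.1800×291.7 + 0.0300×187.6 + 0.0200×122.9 + 0.0200×364.7 + 0.2500×590.8 = 428.7860 per 100,000.

428.79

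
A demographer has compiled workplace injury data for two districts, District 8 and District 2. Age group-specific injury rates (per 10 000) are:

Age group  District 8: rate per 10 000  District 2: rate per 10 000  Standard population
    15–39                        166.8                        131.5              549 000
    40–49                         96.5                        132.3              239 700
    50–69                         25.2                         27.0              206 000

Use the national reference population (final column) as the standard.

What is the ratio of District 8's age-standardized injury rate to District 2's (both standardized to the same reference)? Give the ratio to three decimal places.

Standard total = 994 700; weights = 0.5519, 0.2410, 0.2071.
District 8: 0.5519×166.8 + 0.2410×96.5 + 0.2071×25.2 = 120.5343 per 10 000.
District 2: 0.5519×131.5 + 0.2410×132.3 + 0.2071×27.0 = 110.0511 per 10 000.
Ratio = 120.5343 ÷ 110.0511 = 1.09526.

1.095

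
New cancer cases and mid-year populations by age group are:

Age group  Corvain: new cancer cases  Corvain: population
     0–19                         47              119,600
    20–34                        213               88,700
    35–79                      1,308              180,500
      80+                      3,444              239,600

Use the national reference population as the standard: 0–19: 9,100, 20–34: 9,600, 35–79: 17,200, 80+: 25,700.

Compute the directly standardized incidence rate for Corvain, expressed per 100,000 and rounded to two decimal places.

845.26

Age-specific rates per 100,000 for Corvain: 39.30, 240.14, 724.65, 1437.40.
Standard total = 61,600; weights = 0.1477, 0.1558, 0.2792, 0.4172.
Standardized rate: 0.1477×39.30 + 0.1558×240.14 + 0.2792×724.65 + 0.4172×1437.40 = 845.2601 per 100,000.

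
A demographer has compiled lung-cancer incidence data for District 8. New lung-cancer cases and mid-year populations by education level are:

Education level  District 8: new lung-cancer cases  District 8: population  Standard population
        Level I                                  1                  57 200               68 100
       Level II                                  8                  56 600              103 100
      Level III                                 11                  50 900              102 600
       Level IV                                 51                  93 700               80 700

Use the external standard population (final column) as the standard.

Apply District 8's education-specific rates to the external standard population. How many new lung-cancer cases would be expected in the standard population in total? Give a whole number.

82

Education-specific rates per 100 000 for District 8: 1.75, 14.13, 21.61, 54.43.
Expected new lung-cancer cases = Σ (standard pop × education-specific rate ÷ 100 000)
= 68 100×1.75/100 000 + 103 100×14.13/100 000 + 102 600×21.61/100 000 + 80 700×54.43/100 000
= 1.19 + 14.57 + 22.17 + 43.92 = 81.86.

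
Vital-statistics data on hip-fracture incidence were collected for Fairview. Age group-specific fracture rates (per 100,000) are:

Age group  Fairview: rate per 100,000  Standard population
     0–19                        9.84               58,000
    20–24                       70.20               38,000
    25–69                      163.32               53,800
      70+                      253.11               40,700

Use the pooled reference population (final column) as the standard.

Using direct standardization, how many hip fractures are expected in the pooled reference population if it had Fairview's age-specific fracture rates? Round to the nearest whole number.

223

Expected hip fractures = Σ (standard pop × age-specific rate ÷ 100,000)
= 58,000×9.84/100,000 + 38,000×70.20/100,000 + 53,800×163.32/100,000 + 40,700×253.11/100,000
= 5.71 + 26.68 + 87.87 + 103.02 = 223.27.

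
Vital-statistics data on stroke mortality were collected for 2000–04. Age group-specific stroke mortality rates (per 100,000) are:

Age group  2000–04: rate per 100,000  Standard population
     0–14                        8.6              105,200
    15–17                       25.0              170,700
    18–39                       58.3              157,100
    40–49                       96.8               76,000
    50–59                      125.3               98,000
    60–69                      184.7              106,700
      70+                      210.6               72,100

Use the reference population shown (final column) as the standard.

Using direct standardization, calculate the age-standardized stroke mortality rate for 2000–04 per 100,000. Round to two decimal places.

Standard total = 785,800; weights = 0.1339, 0.2172, 0.1999, 0.0967, 0.1247, 0.1358, 0.0918.
Standardized rate: 0.1339×8.6 + 0.2172×25.0 + 0.1999×58.3 + 0.0967×96.8 + 0.1247×125.3 + 0.1358×184.7 + 0.0918×210.6 = 87.6293 per 100,000.

87.63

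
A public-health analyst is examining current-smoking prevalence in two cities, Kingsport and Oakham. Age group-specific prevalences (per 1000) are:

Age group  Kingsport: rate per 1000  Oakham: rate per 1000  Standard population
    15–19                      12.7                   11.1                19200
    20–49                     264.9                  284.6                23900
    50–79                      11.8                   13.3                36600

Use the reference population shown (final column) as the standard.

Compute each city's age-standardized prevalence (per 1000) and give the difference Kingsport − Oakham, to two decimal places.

Standard total = 79700; weights = 0.2409, 0.2999, 0.4592.
Kingsport: 0.2409×12.7 + 0.2999×264.9 + 0.4592×11.8 = 87.9151 per 1000.
Oakham: 0.2409×11.1 + 0.2999×284.6 + 0.4592×13.3 = 94.1260 per 1000.
Difference = 87.9151 − 94.1260 = -6.2109.

-6.21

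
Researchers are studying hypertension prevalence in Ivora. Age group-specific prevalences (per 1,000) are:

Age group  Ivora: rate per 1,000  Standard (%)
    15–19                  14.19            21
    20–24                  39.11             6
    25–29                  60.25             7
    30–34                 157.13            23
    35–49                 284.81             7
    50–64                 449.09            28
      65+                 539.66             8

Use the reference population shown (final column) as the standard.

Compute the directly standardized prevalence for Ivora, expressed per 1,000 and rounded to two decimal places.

Standard weights: 0.21, 0.06, 0.07, 0.23, 0.07, 0.28, 0.08.
Standardized rate: 0.2100×14.19 + 0.0600×39.11 + 0.0700×60.25 + 0.2300×157.13 + 0.0700×284.81 + 0.2800×449.09 + 0.0800×539.66 = 234.5386 per 1,000.

234.54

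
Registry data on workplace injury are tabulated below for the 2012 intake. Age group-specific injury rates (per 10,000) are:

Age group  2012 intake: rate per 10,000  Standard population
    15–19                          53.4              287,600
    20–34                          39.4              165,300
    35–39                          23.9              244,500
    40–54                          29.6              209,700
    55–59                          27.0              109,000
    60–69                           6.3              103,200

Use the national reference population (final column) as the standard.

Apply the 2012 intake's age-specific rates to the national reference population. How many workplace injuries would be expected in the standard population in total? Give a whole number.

Expected workplace injuries = Σ (standard pop × age-specific rate ÷ 10,000)
= 287,600×53.4/10,000 + 165,300×39.4/10,000 + 244,500×23.9/10,000 + 209,700×29.6/10,000 + 109,000×27.0/10,000 + 103,200×6.3/10,000
= 1535.78 + 651.28 + 584.36 + 620.71 + 294.30 + 65.02 = 3751.45.

3751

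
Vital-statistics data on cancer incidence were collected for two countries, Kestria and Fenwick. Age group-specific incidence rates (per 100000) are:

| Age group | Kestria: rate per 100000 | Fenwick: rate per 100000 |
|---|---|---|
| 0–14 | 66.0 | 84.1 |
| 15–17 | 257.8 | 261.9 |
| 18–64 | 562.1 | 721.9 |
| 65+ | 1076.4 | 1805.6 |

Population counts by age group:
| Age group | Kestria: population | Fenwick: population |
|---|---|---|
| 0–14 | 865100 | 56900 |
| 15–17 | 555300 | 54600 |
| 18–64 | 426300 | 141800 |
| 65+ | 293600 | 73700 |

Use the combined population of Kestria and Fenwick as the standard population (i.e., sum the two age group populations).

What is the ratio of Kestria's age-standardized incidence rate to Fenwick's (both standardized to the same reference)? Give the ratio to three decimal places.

0.712

Combined standard total = 2467300; weights = 0.3737, 0.2472, 0.2303, 0.1489.
Kestria: 0.3737×66.0 + 0.2472×257.8 + 0.2303×562.1 + 0.1489×1076.4 = 378.0549 per 100000.
Fenwick: 0.3737×84.1 + 0.2472×261.9 + 0.2303×721.9 + 0.1489×1805.6 = 531.1804 per 100000.
Ratio = 378.0549 ÷ 531.1804 = 0.71173.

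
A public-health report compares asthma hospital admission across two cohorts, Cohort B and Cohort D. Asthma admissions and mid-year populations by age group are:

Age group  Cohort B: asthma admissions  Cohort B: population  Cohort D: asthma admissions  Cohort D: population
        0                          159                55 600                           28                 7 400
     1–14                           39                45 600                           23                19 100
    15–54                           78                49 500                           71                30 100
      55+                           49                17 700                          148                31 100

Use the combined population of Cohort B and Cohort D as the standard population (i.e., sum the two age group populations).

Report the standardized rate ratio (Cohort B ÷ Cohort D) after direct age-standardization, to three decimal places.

Age-specific rates per 10 000 for Cohort B: 28.60, 8.55, 15.76, 27.68.
For Cohort D: 37.84, 12.04, 23.59, 47.59.
Combined standard total = 256 100; weights = 0.2460, 0.2526, 0.3108, 0.1906.
Cohort B: 0.2460×28.60 + 0.2526×8.55 + 0.3108×15.76 + 0.1906×27.68 = 19.3684 per 10 000.
Cohort D: 0.2460×37.84 + 0.2526×12.04 + 0.3108×23.59 + 0.1906×47.59 = 28.7498 per 10 000.
Ratio = 19.3684 ÷ 28.7498 = 0.67369.

0.674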